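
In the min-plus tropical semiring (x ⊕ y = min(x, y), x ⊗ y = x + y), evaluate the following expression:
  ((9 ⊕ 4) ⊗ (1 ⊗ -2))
((9 ⊕ 4) ⊗ (1 ⊗ -2)) = 3

Expand innermost to outermost. Recall ⊕ takes the minimum of its arguments and ⊗ takes their sum. Working out the expression ((9 ⊕ 4) ⊗ (1 ⊗ -2)) gives 3.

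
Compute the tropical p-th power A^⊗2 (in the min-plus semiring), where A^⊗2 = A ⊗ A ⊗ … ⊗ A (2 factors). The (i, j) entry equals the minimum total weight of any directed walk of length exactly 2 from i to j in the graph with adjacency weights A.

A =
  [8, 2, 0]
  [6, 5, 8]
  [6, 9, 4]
A^⊗2 =
  [6, 7, 4]
  [11, 8, 6]
  [10, 8, 6]

Each entry (A^⊗2)_ij equals the minimum over all length-2 walks i = v_0 → v_1 → … → v_2 = j of Σ_t A[v_t][v_{t+1}]. For example, for (i, j) = (0, 2) we minimise over 3 possible intermediate vertex sequences; the minimum is 4, attained along the walk 0 → 2 → 2.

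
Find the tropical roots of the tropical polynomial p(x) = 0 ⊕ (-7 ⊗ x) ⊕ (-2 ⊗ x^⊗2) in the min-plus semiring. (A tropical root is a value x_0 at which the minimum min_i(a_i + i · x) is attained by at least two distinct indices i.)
Roots: {-5, 7}

Each tropical root is a break point of the lower envelope of the lines y = a_i + i · x (there are 3 lines, with slopes 0, 1, ..., 2). Only the lines that attain the minimum somewhere contribute to roots; other lines are dominated. Here the surviving (envelope) indices are i = 2, i = 1, i = 0.
Intersections between consecutive envelope lines give the roots: for adjacent envelope indices i < j the intersection is x = (a_i − a_j) / (j − i). Reading off the sorted break points: {-5, 7}.
Verification: at each break x_0, at least two indices attain the minimum of min_i(a_i + i · x_0).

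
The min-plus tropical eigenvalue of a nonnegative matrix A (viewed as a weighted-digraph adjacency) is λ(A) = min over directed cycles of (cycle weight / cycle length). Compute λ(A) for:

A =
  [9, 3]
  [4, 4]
λ(A) = 7/2

Enumerate directed cycles and compute their means (weight / length). Sample:
  cycle 0 → 0: weight = 9, length = 1, mean = 9/1 ≈ 9.000
  cycle 1 → 1: weight = 4, length = 1, mean = 4/1 ≈ 4.000
  cycle 0 → 1 → 0: weight = 7, length = 2, mean = 7/2 ≈ 3.500
  cycle 1 → 0 → 1: weight = 7, length = 2, mean = 7/2 ≈ 3.500
Minimum mean = 3.500, attained e.g. along the cycle 0 → 1 → 0 with weight 7 and length 2. So λ(A) = 7/2 = 7/2.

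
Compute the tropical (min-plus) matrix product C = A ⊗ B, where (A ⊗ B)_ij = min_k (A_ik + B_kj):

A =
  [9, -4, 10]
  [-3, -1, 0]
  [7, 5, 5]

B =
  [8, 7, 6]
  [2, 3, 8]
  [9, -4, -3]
A ⊗ B =
  [-2, -1, 4]
  [1, -4, -3]
  [7, 1, 2]

Apply the min-plus product entry-by-entry:
  C[0][0] = min over k of (A[0][0] + B[0][0] = 9 + 8 = 17, A[0][1] + B[1][0] = -4 + 2 = -2, A[0][2] + B[2][0] = 10 + 9 = 19) = -2 (attained at k = 1)
  C[0][1] = min over k of (A[0][0] + B[0][1] = 9 + 7 = 16, A[0][1] + B[1][1] = -4 + 3 = -1, A[0][2] + B[2][1] = 10 + -4 = 6) = -1 (attained at k = 1)
  C[0][2] = min over k of (A[0][0] + B[0][2] = 9 + 6 = 15, A[0][1] + B[1][2] = -4 + 8 = 4, A[0][2] + B[2][2] = 10 + -3 = 7) = 4 (attained at k = 1)
  C[1][0] = min over k of (A[1][0] + B[0][0] = -3 + 8 = 5, A[1][1] + B[1][0] = -1 + 2 = 1, A[1][2] + B[2][0] = 0 + 9 = 9) = 1 (attained at k = 1)
  C[1][1] = min over k of (A[1][0] + B[0][1] = -3 + 7 = 4, A[1][1] + B[1][1] = -1 + 3 = 2, A[1][2] + B[2][1] = 0 + -4 = -4) = -4 (attained at k = 2)
  C[1][2] = min over k of (A[1][0] + B[0][2] = -3 + 6 = 3, A[1][1] + B[1][2] = -1 + 8 = 7, A[1][2] + B[2][2] = 0 + -3 = -3) = -3 (attained at k = 2)
  C[2][0] = min over k of (A[2][0] + B[0][0] = 7 + 8 = 15, A[2][1] + B[1][0] = 5 + 2 = 7, A[2][2] + B[2][0] = 5 + 9 = 14) = 7 (attained at k = 1)
  C[2][1] = min over k of (A[2][0] + B[0][1] = 7 + 7 = 14, A[2][1] + B[1][1] = 5 + 3 = 8, A[2][2] + B[2][1] = 5 + -4 = 1) = 1 (attained at k = 2)
  C[2][2] = min over k of (A[2][0] + B[0][2] = 7 + 6 = 13, A[2][1] + B[1][2] = 5 + 8 = 13, A[2][2] + B[2][2] = 5 + -3 = 2) = 2 (attained at k = 2)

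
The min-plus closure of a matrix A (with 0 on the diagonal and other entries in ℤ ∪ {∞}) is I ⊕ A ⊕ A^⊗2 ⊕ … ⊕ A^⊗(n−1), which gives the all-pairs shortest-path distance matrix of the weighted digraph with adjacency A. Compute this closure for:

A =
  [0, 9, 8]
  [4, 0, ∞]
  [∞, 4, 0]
Closure =
  [0, 9, 8]
  [4, 0, 12]
  [8, 4, 0]

This is the Floyd-Warshall all-pairs shortest-path computation. For each intermediate vertex k = 0, 1, …, 2, update dist[i][j] ← min(dist[i][j], dist[i][k] + dist[k][j]). The final matrix gives, for each (i, j), the minimum total weight of any directed path from i to j (possibly empty when i = j).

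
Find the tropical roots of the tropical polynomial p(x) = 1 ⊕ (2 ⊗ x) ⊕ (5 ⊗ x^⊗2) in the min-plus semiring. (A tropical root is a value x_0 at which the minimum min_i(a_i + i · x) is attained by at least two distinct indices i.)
Roots: {-3, -1}

Each tropical root is a break point of the lower envelope of the lines y = a_i + i · x (there are 3 lines, with slopes 0, 1, ..., 2). Only the lines that attain the minimum somewhere contribute to roots; other lines are dominated. Here the surviving (envelope) indices are i = 2, i = 1, i = 0.
Intersections between consecutive envelope lines give the roots: for adjacent envelope indices i < j the intersection is x = (a_i − a_j) / (j − i). Reading off the sorted break points: {-3, -1}.
Verification: at each break x_0, at least two indices attain the minimum of min_i(a_i + i · x_0).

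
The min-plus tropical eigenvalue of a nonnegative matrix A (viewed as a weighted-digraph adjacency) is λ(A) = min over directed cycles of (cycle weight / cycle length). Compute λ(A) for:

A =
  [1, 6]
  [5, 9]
λ(A) = 1

Enumerate directed cycles and compute their means (weight / length). Sample:
  cycle 0 → 0: weight = 1, length = 1, mean = 1/1 ≈ 1.000
  cycle 1 → 1: weight = 9, length = 1, mean = 9/1 ≈ 9.000
  cycle 0 → 1 → 0: weight = 11, length = 2, mean = 11/2 ≈ 5.500
  cycle 1 → 0 → 1: weight = 11, length = 2, mean = 11/2 ≈ 5.500
Minimum mean = 1.000, attained e.g. along the cycle 0 → 0 with weight 1 and length 1. So λ(A) = 1/1 = 1.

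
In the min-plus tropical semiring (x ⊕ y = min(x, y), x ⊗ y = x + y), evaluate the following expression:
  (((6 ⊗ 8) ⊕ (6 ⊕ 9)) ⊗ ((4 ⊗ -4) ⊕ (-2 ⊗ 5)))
(((6 ⊗ 8) ⊕ (6 ⊕ 9)) ⊗ ((4 ⊗ -4) ⊕ (-2 ⊗ 5))) = 6

Expand innermost to outermost. Recall ⊕ takes the minimum of its arguments and ⊗ takes their sum. Working out the expression (((6 ⊗ 8) ⊕ (6 ⊕ 9)) ⊗ ((4 ⊗ -4) ⊕ (-2 ⊗ 5))) gives 6.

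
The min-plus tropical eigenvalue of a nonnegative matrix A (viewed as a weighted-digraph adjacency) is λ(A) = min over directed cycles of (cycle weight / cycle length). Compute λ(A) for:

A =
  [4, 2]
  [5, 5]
λ(A) = 7/2

Enumerate directed cycles and compute their means (weight / length). Sample:
  cycle 0 → 0: weight = 4, length = 1, mean = 4/1 ≈ 4.000
  cycle 1 → 1: weight = 5, length = 1, mean = 5/1 ≈ 5.000
  cycle 0 → 1 → 0: weight = 7, length = 2, mean = 7/2 ≈ 3.500
  cycle 1 → 0 → 1: weight = 7, length = 2, mean = 7/2 ≈ 3.500
Minimum mean = 3.500, attained e.g. along the cycle 0 → 1 → 0 with weight 7 and length 2. So λ(A) = 7/2 = 7/2.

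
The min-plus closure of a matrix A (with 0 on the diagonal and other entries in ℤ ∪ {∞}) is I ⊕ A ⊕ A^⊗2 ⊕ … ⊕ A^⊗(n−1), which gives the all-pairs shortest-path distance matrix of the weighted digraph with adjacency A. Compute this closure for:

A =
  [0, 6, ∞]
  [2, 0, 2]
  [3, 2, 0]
Closure =
  [0, 6, 8]
  [2, 0, 2]
  [3, 2, 0]

This is the Floyd-Warshall all-pairs shortest-path computation. For each intermediate vertex k = 0, 1, …, 2, update dist[i][j] ← min(dist[i][j], dist[i][k] + dist[k][j]). The final matrix gives, for each (i, j), the minimum total weight of any directed path from i to j (possibly empty when i = j).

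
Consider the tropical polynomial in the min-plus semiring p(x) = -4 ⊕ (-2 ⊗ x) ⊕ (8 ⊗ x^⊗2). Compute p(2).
p(2) = -4

A tropical monomial a ⊗ x^⊗i evaluates to a + i · x. Evaluating each term at x = 2:
  Term 0 contributes -4 + 0 · 2 = -4
  Term 1 contributes -2 + 1 · 2 = 0
  Term 2 contributes 8 + 2 · 2 = 12
p(2) = ⊕ of these = min[-4, 0, 12] = -4.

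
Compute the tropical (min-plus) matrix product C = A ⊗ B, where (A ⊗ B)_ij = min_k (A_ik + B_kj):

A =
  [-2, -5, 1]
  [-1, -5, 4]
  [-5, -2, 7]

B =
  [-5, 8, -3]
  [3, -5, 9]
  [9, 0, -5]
A ⊗ B =
  [-7, -10, -5]
  [-6, -10, -4]
  [-10, -7, -8]

Apply the min-plus product entry-by-entry:
  C[0][0] = min over k of (A[0][0] + B[0][0] = -2 + -5 = -7, A[0][1] + B[1][0] = -5 + 3 = -2, A[0][2] + B[2][0] = 1 + 9 = 10) = -7 (attained at k = 0)
  C[0][1] = min over k of (A[0][0] + B[0][1] = -2 + 8 = 6, A[0][1] + B[1][1] = -5 + -5 = -10, A[0][2] + B[2][1] = 1 + 0 = 1) = -10 (attained at k = 1)
  C[0][2] = min over k of (A[0][0] + B[0][2] = -2 + -3 = -5, A[0][1] + B[1][2] = -5 + 9 = 4, A[0][2] + B[2][2] = 1 + -5 = -4) = -5 (attained at k = 0)
  C[1][0] = min over k of (A[1][0] + B[0][0] = -1 + -5 = -6, A[1][1] + B[1][0] = -5 + 3 = -2, A[1][2] + B[2][0] = 4 + 9 = 13) = -6 (attained at k = 0)
  C[1][1] = min over k of (A[1][0] + B[0][1] = -1 + 8 = 7, A[1][1] + B[1][1] = -5 + -5 = -10, A[1][2] + B[2][1] = 4 + 0 = 4) = -10 (attained at k = 1)
  C[1][2] = min over k of (A[1][0] + B[0][2] = -1 + -3 = -4, A[1][1] + B[1][2] = -5 + 9 = 4, A[1][2] + B[2][2] = 4 + -5 = -1) = -4 (attained at k = 0)
  C[2][0] = min over k of (A[2][0] + B[0][0] = -5 + -5 = -10, A[2][1] + B[1][0] = -2 + 3 = 1, A[2][2] + B[2][0] = 7 + 9 = 16) = -10 (attained at k = 0)
  C[2][1] = min over k of (A[2][0] + B[0][1] = -5 + 8 = 3, A[2][1] + B[1][1] = -2 + -5 = -7, A[2][2] + B[2][1] = 7 + 0 = 7) = -7 (attained at k = 1)
  C[2][2] = min over k of (A[2][0] + B[0][2] = -5 + -3 = -8, A[2][1] + B[1][2] = -2 + 9 = 7, A[2][2] + B[2][2] = 7 + -5 = 2) = -8 (attained at k = 0)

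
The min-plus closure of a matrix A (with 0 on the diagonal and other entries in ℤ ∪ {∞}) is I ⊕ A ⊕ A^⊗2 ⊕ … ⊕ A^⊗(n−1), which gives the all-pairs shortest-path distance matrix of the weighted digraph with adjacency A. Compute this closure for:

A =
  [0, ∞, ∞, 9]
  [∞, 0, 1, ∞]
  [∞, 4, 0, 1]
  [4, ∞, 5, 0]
Closure =
  [0, 18, 14, 9]
  [6, 0, 1, 2]
  [5, 4, 0, 1]
  [4, 9, 5, 0]

This is the Floyd-Warshall all-pairs shortest-path computation. For each intermediate vertex k = 0, 1, …, 3, update dist[i][j] ← min(dist[i][j], dist[i][k] + dist[k][j]). The final matrix gives, for each (i, j), the minimum total weight of any directed path from i to j (possibly empty when i = j).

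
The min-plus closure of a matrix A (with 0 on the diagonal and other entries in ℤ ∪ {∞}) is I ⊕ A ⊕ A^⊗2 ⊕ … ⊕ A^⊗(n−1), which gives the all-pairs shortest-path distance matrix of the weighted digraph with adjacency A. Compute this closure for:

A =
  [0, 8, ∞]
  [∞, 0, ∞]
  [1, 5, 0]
Closure =
  [0, 8, ∞]
  [∞, 0, ∞]
  [1, 5, 0]

This is the Floyd-Warshall all-pairs shortest-path computation. For each intermediate vertex k = 0, 1, …, 2, update dist[i][j] ← min(dist[i][j], dist[i][k] + dist[k][j]). The final matrix gives, for each (i, j), the minimum total weight of any directed path from i to j (possibly empty when i = j).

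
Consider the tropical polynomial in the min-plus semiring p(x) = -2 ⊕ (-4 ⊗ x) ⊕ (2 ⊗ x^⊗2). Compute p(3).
p(3) = -2

A tropical monomial a ⊗ x^⊗i evaluates to a + i · x. Evaluating each term at x = 3:
  Term 0 contributes -2 + 0 · 3 = -2
  Term 1 contributes -4 + 1 · 3 = -1
  Term 2 contributes 2 + 2 · 3 = 8
p(3) = ⊕ of these = min[-2, -1, 8] = -2.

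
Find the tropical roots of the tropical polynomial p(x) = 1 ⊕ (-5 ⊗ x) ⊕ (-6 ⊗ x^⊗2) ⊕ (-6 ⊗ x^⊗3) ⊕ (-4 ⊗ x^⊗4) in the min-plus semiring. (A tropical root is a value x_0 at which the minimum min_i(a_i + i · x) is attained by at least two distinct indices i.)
Roots: {-2, 0, 1, 6}

Each tropical root is a break point of the lower envelope of the lines y = a_i + i · x (there are 5 lines, with slopes 0, 1, ..., 4). Only the lines that attain the minimum somewhere contribute to roots; other lines are dominated. Here the surviving (envelope) indices are i = 4, i = 3, i = 2, i = 1, i = 0.
Intersections between consecutive envelope lines give the roots: for adjacent envelope indices i < j the intersection is x = (a_i − a_j) / (j − i). Reading off the sorted break points: {-2, 0, 1, 6}.
Verification: at each break x_0, at least two indices attain the minimum of min_i(a_i + i · x_0).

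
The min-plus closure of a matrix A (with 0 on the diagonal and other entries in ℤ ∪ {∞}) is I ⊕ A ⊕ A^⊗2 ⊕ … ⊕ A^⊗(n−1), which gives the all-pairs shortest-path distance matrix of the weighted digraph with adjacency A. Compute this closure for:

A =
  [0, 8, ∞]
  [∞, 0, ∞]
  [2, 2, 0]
Closure =
  [0, 8, ∞]
  [∞, 0, ∞]
  [2, 2, 0]

This is the Floyd-Warshall all-pairs shortest-path computation. For each intermediate vertex k = 0, 1, …, 2, update dist[i][j] ← min(dist[i][j], dist[i][k] + dist[k][j]). The final matrix gives, for each (i, j), the minimum total weight of any directed path from i to j (possibly empty when i = j).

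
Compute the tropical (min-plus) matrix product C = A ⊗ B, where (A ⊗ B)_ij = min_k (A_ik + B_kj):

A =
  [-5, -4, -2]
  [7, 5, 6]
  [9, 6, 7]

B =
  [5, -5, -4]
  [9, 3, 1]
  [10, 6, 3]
A ⊗ B =
  [0, -10, -9]
  [12, 2, 3]
  [14, 4, 5]

Apply the min-plus product entry-by-entry:
  C[0][0] = min over k of (A[0][0] + B[0][0] = -5 + 5 = 0, A[0][1] + B[1][0] = -4 + 9 = 5, A[0][2] + B[2][0] = -2 + 10 = 8) = 0 (attained at k = 0)
  C[0][1] = min over k of (A[0][0] + B[0][1] = -5 + -5 = -10, A[0][1] + B[1][1] = -4 + 3 = -1, A[0][2] + B[2][1] = -2 + 6 = 4) = -10 (attained at k = 0)
  C[0][2] = min over k of (A[0][0] + B[0][2] = -5 + -4 = -9, A[0][1] + B[1][2] = -4 + 1 = -3, A[0][2] + B[2][2] = -2 + 3 = 1) = -9 (attained at k = 0)
  C[1][0] = min over k of (A[1][0] + B[0][0] = 7 + 5 = 12, A[1][1] + B[1][0] = 5 + 9 = 14, A[1][2] + B[2][0] = 6 + 10 = 16) = 12 (attained at k = 0)
  C[1][1] = min over k of (A[1][0] + B[0][1] = 7 + -5 = 2, A[1][1] + B[1][1] = 5 + 3 = 8, A[1][2] + B[2][1] = 6 + 6 = 12) = 2 (attained at k = 0)
  C[1][2] = min over k of (A[1][0] + B[0][2] = 7 + -4 = 3, A[1][1] + B[1][2] = 5 + 1 = 6, A[1][2] + B[2][2] = 6 + 3 = 9) = 3 (attained at k = 0)
  C[2][0] = min over k of (A[2][0] + B[0][0] = 9 + 5 = 14, A[2][1] + B[1][0] = 6 + 9 = 15, A[2][2] + B[2][0] = 7 + 10 = 17) = 14 (attained at k = 0)
  C[2][1] = min over k of (A[2][0] + B[0][1] = 9 + -5 = 4, A[2][1] + B[1][1] = 6 + 3 = 9, A[2][2] + B[2][1] = 7 + 6 = 13) = 4 (attained at k = 0)
  C[2][2] = min over k of (A[2][0] + B[0][2] = 9 + -4 = 5, A[2][1] + B[1][2] = 6 + 1 = 7, A[2][2] + B[2][2] = 7 + 3 = 10) = 5 (attained at k = 0)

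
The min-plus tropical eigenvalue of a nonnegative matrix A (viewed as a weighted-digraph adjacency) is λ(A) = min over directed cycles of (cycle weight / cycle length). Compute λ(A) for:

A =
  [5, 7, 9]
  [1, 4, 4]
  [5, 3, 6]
λ(A) = 7/2

Enumerate directed cycles and compute their means (weight / length). Sample:
  cycle 0 → 0: weight = 5, length = 1, mean = 5/1 ≈ 5.000
  cycle 1 → 1: weight = 4, length = 1, mean = 4/1 ≈ 4.000
  cycle 2 → 2: weight = 6, length = 1, mean = 6/1 ≈ 6.000
  cycle 0 → 1 → 0: weight = 8, length = 2, mean = 8/2 ≈ 4.000
  cycle 0 → 2 → 0: weight = 14, length = 2, mean = 14/2 ≈ 7.000
  cycle 1 → 0 → 1: weight = 8, length = 2, mean = 8/2 ≈ 4.000
Minimum mean = 3.500, attained e.g. along the cycle 1 → 2 → 1 with weight 7 and length 2. So λ(A) = 7/2 = 7/2.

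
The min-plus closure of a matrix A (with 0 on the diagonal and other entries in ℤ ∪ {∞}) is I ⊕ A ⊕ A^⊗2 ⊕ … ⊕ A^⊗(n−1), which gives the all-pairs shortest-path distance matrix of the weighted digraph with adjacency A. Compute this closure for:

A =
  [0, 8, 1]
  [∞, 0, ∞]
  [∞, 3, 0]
Closure =
  [0, 4, 1]
  [∞, 0, ∞]
  [∞, 3, 0]

This is the Floyd-Warshall all-pairs shortest-path computation. For each intermediate vertex k = 0, 1, …, 2, update dist[i][j] ← min(dist[i][j], dist[i][k] + dist[k][j]). The final matrix gives, for each (i, j), the minimum total weight of any directed path from i to j (possibly empty when i = j).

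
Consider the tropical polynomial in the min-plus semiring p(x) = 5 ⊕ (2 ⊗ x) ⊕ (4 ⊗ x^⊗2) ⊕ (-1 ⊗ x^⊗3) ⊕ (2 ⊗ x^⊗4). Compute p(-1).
p(-1) = -4

A tropical monomial a ⊗ x^⊗i evaluates to a + i · x. Evaluating each term at x = -1:
  Term 0 contributes 5 + 0 · -1 = 5
  Term 1 contributes 2 + 1 · -1 = 1
  Term 2 contributes 4 + 2 · -1 = 2
  Term 3 contributes -1 + 3 · -1 = -4
  Term 4 contributes 2 + 4 · -1 = -2
p(-1) = ⊕ of these = min[5, 1, 2, -4, -2] = -4.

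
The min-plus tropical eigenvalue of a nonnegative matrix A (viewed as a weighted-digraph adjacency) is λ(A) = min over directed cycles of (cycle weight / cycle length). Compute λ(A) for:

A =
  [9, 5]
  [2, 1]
λ(A) = 1

Enumerate directed cycles and compute their means (weight / length). Sample:
  cycle 0 → 0: weight = 9, length = 1, mean = 9/1 ≈ 9.000
  cycle 1 → 1: weight = 1, length = 1, mean = 1/1 ≈ 1.000
  cycle 0 → 1 → 0: weight = 7, length = 2, mean = 7/2 ≈ 3.500
  cycle 1 → 0 → 1: weight = 7, length = 2, mean = 7/2 ≈ 3.500
Minimum mean = 1.000, attained e.g. along the cycle 1 → 1 with weight 1 and length 1. So λ(A) = 1/1 = 1.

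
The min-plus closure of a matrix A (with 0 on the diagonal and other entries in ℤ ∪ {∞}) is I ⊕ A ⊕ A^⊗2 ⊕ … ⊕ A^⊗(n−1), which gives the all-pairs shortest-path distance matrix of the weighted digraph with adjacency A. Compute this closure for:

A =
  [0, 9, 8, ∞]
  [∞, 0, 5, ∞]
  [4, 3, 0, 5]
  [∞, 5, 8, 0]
Closure =
  [0, 9, 8, 13]
  [9, 0, 5, 10]
  [4, 3, 0, 5]
  [12, 5, 8, 0]

This is the Floyd-Warshall all-pairs shortest-path computation. For each intermediate vertex k = 0, 1, …, 3, update dist[i][j] ← min(dist[i][j], dist[i][k] + dist[k][j]). The final matrix gives, for each (i, j), the minimum total weight of any directed path from i to j (possibly empty when i = j).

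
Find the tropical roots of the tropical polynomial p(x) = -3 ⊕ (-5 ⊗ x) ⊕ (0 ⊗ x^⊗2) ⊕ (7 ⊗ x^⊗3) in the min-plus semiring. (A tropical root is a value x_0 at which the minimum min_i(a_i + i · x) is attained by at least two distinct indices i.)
Roots: {-7, -5, 2}

Each tropical root is a break point of the lower envelope of the lines y = a_i + i · x (there are 4 lines, with slopes 0, 1, ..., 3). Only the lines that attain the minimum somewhere contribute to roots; other lines are dominated. Here the surviving (envelope) indices are i = 3, i = 2, i = 1, i = 0.
Intersections between consecutive envelope lines give the roots: for adjacent envelope indices i < j the intersection is x = (a_i − a_j) / (j − i). Reading off the sorted break points: {-7, -5, 2}.
Verification: at each break x_0, at least two indices attain the minimum of min_i(a_i + i · x_0).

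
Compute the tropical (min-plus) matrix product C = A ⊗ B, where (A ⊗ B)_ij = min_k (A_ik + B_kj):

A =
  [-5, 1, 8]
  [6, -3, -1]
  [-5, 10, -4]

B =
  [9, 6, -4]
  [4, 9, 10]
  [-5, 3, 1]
A ⊗ B =
  [3, 1, -9]
  [-6, 2, 0]
  [-9, -1, -9]

Apply the min-plus product entry-by-entry:
  C[0][0] = min over k of (A[0][0] + B[0][0] = -5 + 9 = 4, A[0][1] + B[1][0] = 1 + 4 = 5, A[0][2] + B[2][0] = 8 + -5 = 3) = 3 (attained at k = 2)
  C[0][1] = min over k of (A[0][0] + B[0][1] = -5 + 6 = 1, A[0][1] + B[1][1] = 1 + 9 = 10, A[0][2] + B[2][1] = 8 + 3 = 11) = 1 (attained at k = 0)
  C[0][2] = min over k of (A[0][0] + B[0][2] = -5 + -4 = -9, A[0][1] + B[1][2] = 1 + 10 = 11, A[0][2] + B[2][2] = 8 + 1 = 9) = -9 (attained at k = 0)
  C[1][0] = min over k of (A[1][0] + B[0][0] = 6 + 9 = 15, A[1][1] + B[1][0] = -3 + 4 = 1, A[1][2] + B[2][0] = -1 + -5 = -6) = -6 (attained at k = 2)
  C[1][1] = min over k of (A[1][0] + B[0][1] = 6 + 6 = 12, A[1][1] + B[1][1] = -3 + 9 = 6, A[1][2] + B[2][1] = -1 + 3 = 2) = 2 (attained at k = 2)
  C[1][2] = min over k of (A[1][0] + B[0][2] = 6 + -4 = 2, A[1][1] + B[1][2] = -3 + 10 = 7, A[1][2] + B[2][2] = -1 + 1 = 0) = 0 (attained at k = 2)
  C[2][0] = min over k of (A[2][0] + B[0][0] = -5 + 9 = 4, A[2][1] + B[1][0] = 10 + 4 = 14, A[2][2] + B[2][0] = -4 + -5 = -9) = -9 (attained at k = 2)
  C[2][1] = min over k of (A[2][0] + B[0][1] = -5 + 6 = 1, A[2][1] + B[1][1] = 10 + 9 = 19, A[2][2] + B[2][1] = -4 + 3 = -1) = -1 (attained at k = 2)
  C[2][2] = min over k of (A[2][0] + B[0][2] = -5 + -4 = -9, A[2][1] + B[1][2] = 10 + 10 = 20, A[2][2] + B[2][2] = -4 + 1 = -3) = -9 (attained at k = 0)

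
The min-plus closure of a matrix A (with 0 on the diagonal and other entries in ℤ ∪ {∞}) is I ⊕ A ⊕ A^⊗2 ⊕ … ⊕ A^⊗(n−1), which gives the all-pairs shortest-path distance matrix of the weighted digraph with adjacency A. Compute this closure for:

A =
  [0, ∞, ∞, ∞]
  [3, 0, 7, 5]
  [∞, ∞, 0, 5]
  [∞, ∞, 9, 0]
Closure =
  [0, ∞, ∞, ∞]
  [3, 0, 7, 5]
  [∞, ∞, 0, 5]
  [∞, ∞, 9, 0]

This is the Floyd-Warshall all-pairs shortest-path computation. For each intermediate vertex k = 0, 1, …, 3, update dist[i][j] ← min(dist[i][j], dist[i][k] + dist[k][j]). The final matrix gives, for each (i, j), the minimum total weight of any directed path from i to j (possibly empty when i = j).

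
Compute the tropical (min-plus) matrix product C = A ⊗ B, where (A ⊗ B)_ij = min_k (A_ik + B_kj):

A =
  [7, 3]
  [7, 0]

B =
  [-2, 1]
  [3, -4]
A ⊗ B =
  [5, -1]
  [3, -4]

Apply the min-plus product entry-by-entry:
  C[0][0] = min over k of (A[0][0] + B[0][0] = 7 + -2 = 5, A[0][1] + B[1][0] = 3 + 3 = 6) = 5 (attained at k = 0)
  C[0][1] = min over k of (A[0][0] + B[0][1] = 7 + 1 = 8, A[0][1] + B[1][1] = 3 + -4 = -1) = -1 (attained at k = 1)
  C[1][0] = min over k of (A[1][0] + B[0][0] = 7 + -2 = 5, A[1][1] + B[1][0] = 0 + 3 = 3) = 3 (attained at k = 1)
  C[1][1] = min over k of (A[1][0] + B[0][1] = 7 + 1 = 8, A[1][1] + B[1][1] = 0 + -4 = -4) = -4 (attained at k = 1)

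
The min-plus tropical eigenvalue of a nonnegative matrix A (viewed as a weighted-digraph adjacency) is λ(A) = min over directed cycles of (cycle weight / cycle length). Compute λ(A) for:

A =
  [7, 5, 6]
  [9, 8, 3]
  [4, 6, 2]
λ(A) = 2

Enumerate directed cycles and compute their means (weight / length). Sample:
  cycle 0 → 0: weight = 7, length = 1, mean = 7/1 ≈ 7.000
  cycle 1 → 1: weight = 8, length = 1, mean = 8/1 ≈ 8.000
  cycle 2 → 2: weight = 2, length = 1, mean = 2/1 ≈ 2.000
  cycle 0 → 1 → 0: weight = 14, length = 2, mean = 14/2 ≈ 7.000
  cycle 0 → 2 → 0: weight = 10, length = 2, mean = 10/2 ≈ 5.000
  cycle 1 → 0 → 1: weight = 14, length = 2, mean = 14/2 ≈ 7.000
Minimum mean = 2.000, attained e.g. along the cycle 2 → 2 with weight 2 and length 1. So λ(A) = 2/1 = 2.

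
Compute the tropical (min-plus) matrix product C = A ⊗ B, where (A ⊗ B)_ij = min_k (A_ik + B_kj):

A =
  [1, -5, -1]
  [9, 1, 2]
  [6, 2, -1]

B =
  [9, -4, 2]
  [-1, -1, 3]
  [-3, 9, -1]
A ⊗ B =
  [-6, -6, -2]
  [-1, 0, 1]
  [-4, 1, -2]

Apply the min-plus product entry-by-entry:
  C[0][0] = min over k of (A[0][0] + B[0][0] = 1 + 9 = 10, A[0][1] + B[1][0] = -5 + -1 = -6, A[0][2] + B[2][0] = -1 + -3 = -4) = -6 (attained at k = 1)
  C[0][1] = min over k of (A[0][0] + B[0][1] = 1 + -4 = -3, A[0][1] + B[1][1] = -5 + -1 = -6, A[0][2] + B[2][1] = -1 + 9 = 8) = -6 (attained at k = 1)
  C[0][2] = min over k of (A[0][0] + B[0][2] = 1 + 2 = 3, A[0][1] + B[1][2] = -5 + 3 = -2, A[0][2] + B[2][2] = -1 + -1 = -2) = -2 (attained at k = 1)
  C[1][0] = min over k of (A[1][0] + B[0][0] = 9 + 9 = 18, A[1][1] + B[1][0] = 1 + -1 = 0, A[1][2] + B[2][0] = 2 + -3 = -1) = -1 (attained at k = 2)
  C[1][1] = min over k of (A[1][0] + B[0][1] = 9 + -4 = 5, A[1][1] + B[1][1] = 1 + -1 = 0, A[1][2] + B[2][1] = 2 + 9 = 11) = 0 (attained at k = 1)
  C[1][2] = min over k of (A[1][0] + B[0][2] = 9 + 2 = 11, A[1][1] + B[1][2] = 1 + 3 = 4, A[1][2] + B[2][2] = 2 + -1 = 1) = 1 (attained at k = 2)
  C[2][0] = min over k of (A[2][0] + B[0][0] = 6 + 9 = 15, A[2][1] + B[1][0] = 2 + -1 = 1, A[2][2] + B[2][0] = -1 + -3 = -4) = -4 (attained at k = 2)
  C[2][1] = min over k of (A[2][0] + B[0][1] = 6 + -4 = 2, A[2][1] + B[1][1] = 2 + -1 = 1, A[2][2] + B[2][1] = -1 + 9 = 8) = 1 (attained at k = 1)
  C[2][2] = min over k of (A[2][0] + B[0][2] = 6 + 2 = 8, A[2][1] + B[1][2] = 2 + 3 = 5, A[2][2] + B[2][2] = -1 + -1 = -2) = -2 (attained at k = 2)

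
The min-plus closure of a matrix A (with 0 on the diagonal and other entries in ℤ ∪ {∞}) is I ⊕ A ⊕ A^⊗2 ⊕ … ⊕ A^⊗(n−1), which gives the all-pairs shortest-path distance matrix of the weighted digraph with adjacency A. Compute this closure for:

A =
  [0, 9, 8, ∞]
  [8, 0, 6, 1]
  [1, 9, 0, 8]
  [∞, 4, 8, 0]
Closure =
  [0, 9, 8, 10]
  [7, 0, 6, 1]
  [1, 9, 0, 8]
  [9, 4, 8, 0]

This is the Floyd-Warshall all-pairs shortest-path computation. For each intermediate vertex k = 0, 1, …, 3, update dist[i][j] ← min(dist[i][j], dist[i][k] + dist[k][j]). The final matrix gives, for each (i, j), the minimum total weight of any directed path from i to j (possibly empty when i = j).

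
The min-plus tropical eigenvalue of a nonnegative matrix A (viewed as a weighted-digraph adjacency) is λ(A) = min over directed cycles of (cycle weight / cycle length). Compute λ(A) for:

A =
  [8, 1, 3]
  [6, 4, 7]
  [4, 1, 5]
λ(A) = 10/3

Enumerate directed cycles and compute their means (weight / length). Sample:
  cycle 0 → 0: weight = 8, length = 1, mean = 8/1 ≈ 8.000
  cycle 1 → 1: weight = 4, length = 1, mean = 4/1 ≈ 4.000
  cycle 2 → 2: weight = 5, length = 1, mean = 5/1 ≈ 5.000
  cycle 0 → 1 → 0: weight = 7, length = 2, mean = 7/2 ≈ 3.500
  cycle 0 → 2 → 0: weight = 7, length = 2, mean = 7/2 ≈ 3.500
  cycle 1 → 0 → 1: weight = 7, length = 2, mean = 7/2 ≈ 3.500
Minimum mean = 3.333, attained e.g. along the cycle 0 → 2 → 1 → 0 with weight 10 and length 3. So λ(A) = 10/3 = 10/3.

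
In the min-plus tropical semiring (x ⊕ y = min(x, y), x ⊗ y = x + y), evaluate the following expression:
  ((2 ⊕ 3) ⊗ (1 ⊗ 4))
((2 ⊕ 3) ⊗ (1 ⊗ 4)) = 7

Expand innermost to outermost. Recall ⊕ takes the minimum of its arguments and ⊗ takes their sum. Working out the expression ((2 ⊕ 3) ⊗ (1 ⊗ 4)) gives 7.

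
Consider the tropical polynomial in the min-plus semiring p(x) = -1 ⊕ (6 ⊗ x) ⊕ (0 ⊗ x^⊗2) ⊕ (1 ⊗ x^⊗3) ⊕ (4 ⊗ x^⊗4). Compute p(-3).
p(-3) = -8

A tropical monomial a ⊗ x^⊗i evaluates to a + i · x. Evaluating each term at x = -3:
  Term 0 contributes -1 + 0 · -3 = -1
  Term 1 contributes 6 + 1 · -3 = 3
  Term 2 contributes 0 + 2 · -3 = -6
  Term 3 contributes 1 + 3 · -3 = -8
  Term 4 contributes 4 + 4 · -3 = -8
p(-3) = ⊕ of these = min[-1, 3, -6, -8, -8] = -8.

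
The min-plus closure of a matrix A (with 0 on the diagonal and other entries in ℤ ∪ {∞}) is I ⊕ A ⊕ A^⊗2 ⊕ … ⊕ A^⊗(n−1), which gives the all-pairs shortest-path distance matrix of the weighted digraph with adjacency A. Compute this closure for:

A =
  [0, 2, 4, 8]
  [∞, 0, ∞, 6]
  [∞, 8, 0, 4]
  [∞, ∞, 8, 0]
Closure =
  [0, 2, 4, 8]
  [∞, 0, 14, 6]
  [∞, 8, 0, 4]
  [∞, 16, 8, 0]

This is the Floyd-Warshall all-pairs shortest-path computation. For each intermediate vertex k = 0, 1, …, 3, update dist[i][j] ← min(dist[i][j], dist[i][k] + dist[k][j]). The final matrix gives, for each (i, j), the minimum total weight of any directed path from i to j (possibly empty when i = j).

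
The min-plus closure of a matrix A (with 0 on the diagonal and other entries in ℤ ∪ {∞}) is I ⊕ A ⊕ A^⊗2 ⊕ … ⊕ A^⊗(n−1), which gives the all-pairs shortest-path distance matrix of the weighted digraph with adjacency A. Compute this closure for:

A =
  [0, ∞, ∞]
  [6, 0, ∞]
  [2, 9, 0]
Closure =
  [0, ∞, ∞]
  [6, 0, ∞]
  [2, 9, 0]

This is the Floyd-Warshall all-pairs shortest-path computation. For each intermediate vertex k = 0, 1, …, 2, update dist[i][j] ← min(dist[i][j], dist[i][k] + dist[k][j]). The final matrix gives, for each (i, j), the minimum total weight of any directed path from i to j (possibly empty when i = j).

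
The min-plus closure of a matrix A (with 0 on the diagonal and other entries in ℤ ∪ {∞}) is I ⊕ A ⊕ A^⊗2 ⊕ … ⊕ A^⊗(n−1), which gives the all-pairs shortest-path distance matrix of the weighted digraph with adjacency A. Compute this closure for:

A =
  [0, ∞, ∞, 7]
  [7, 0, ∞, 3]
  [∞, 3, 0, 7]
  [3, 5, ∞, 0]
Closure =
  [0, 12, ∞, 7]
  [6, 0, ∞, 3]
  [9, 3, 0, 6]
  [3, 5, ∞, 0]

This is the Floyd-Warshall all-pairs shortest-path computation. For each intermediate vertex k = 0, 1, …, 3, update dist[i][j] ← min(dist[i][j], dist[i][k] + dist[k][j]). The final matrix gives, for each (i, j), the minimum total weight of any directed path from i to j (possibly empty when i = j).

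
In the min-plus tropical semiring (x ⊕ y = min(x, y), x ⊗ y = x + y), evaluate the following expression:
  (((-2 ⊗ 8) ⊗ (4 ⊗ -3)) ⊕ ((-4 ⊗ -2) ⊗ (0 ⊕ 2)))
(((-2 ⊗ 8) ⊗ (4 ⊗ -3)) ⊕ ((-4 ⊗ -2) ⊗ (0 ⊕ 2))) = -6

Expand innermost to outermost. Recall ⊕ takes the minimum of its arguments and ⊗ takes their sum. Working out the expression (((-2 ⊗ 8) ⊗ (4 ⊗ -3)) ⊕ ((-4 ⊗ -2) ⊗ (0 ⊕ 2))) gives -6.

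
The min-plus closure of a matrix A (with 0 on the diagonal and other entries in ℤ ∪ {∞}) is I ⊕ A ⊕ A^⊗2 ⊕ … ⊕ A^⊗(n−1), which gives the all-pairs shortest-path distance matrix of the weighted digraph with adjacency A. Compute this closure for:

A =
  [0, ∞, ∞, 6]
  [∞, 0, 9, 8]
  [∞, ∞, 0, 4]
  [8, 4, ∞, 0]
Closure =
  [0, 10, 19, 6]
  [16, 0, 9, 8]
  [12, 8, 0, 4]
  [8, 4, 13, 0]

This is the Floyd-Warshall all-pairs shortest-path computation. For each intermediate vertex k = 0, 1, …, 3, update dist[i][j] ← min(dist[i][j], dist[i][k] + dist[k][j]). The final matrix gives, for each (i, j), the minimum total weight of any directed path from i to j (possibly empty when i = j).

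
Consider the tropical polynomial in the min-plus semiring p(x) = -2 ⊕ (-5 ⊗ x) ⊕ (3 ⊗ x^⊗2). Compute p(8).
p(8) = -2

A tropical monomial a ⊗ x^⊗i evaluates to a + i · x. Evaluating each term at x = 8:
  Term 0 contributes -2 + 0 · 8 = -2
  Term 1 contributes -5 + 1 · 8 = 3
  Term 2 contributes 3 + 2 · 8 = 19
p(8) = ⊕ of these = min[-2, 3, 19] = -2.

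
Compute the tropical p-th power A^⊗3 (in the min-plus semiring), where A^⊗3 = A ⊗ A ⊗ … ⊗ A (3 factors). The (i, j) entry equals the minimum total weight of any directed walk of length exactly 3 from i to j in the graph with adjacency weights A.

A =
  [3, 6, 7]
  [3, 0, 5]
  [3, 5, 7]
A^⊗3 =
  [9, 6, 11]
  [3, 0, 5]
  [8, 5, 10]

Each entry (A^⊗3)_ij equals the minimum over all length-3 walks i = v_0 → v_1 → … → v_3 = j of Σ_t A[v_t][v_{t+1}]. For example, for (i, j) = (0, 2) we minimise over 9 possible intermediate vertex sequences; the minimum is 11, attained along the walk 0 → 1 → 1 → 2.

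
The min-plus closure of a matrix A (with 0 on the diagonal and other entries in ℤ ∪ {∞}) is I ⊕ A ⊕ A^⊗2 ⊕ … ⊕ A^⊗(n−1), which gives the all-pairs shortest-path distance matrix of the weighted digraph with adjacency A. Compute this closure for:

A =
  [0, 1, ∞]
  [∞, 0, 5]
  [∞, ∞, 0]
Closure =
  [0, 1, 6]
  [∞, 0, 5]
  [∞, ∞, 0]

This is the Floyd-Warshall all-pairs shortest-path computation. For each intermediate vertex k = 0, 1, …, 2, update dist[i][j] ← min(dist[i][j], dist[i][k] + dist[k][j]). The final matrix gives, for each (i, j), the minimum total weight of any directed path from i to j (possibly empty when i = j).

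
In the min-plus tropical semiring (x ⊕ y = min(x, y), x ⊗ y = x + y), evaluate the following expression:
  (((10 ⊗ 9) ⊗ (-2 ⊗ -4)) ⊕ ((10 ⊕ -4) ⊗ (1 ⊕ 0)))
(((10 ⊗ 9) ⊗ (-2 ⊗ -4)) ⊕ ((10 ⊕ -4) ⊗ (1 ⊕ 0))) = -4

Expand innermost to outermost. Recall ⊕ takes the minimum of its arguments and ⊗ takes their sum. Working out the expression (((10 ⊗ 9) ⊗ (-2 ⊗ -4)) ⊕ ((10 ⊕ -4) ⊗ (1 ⊕ 0))) gives -4.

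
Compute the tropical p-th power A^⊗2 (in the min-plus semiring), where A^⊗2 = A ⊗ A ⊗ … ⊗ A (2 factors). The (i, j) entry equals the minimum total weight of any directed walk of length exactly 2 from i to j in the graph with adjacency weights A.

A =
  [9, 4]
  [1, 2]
A^⊗2 =
  [5, 6]
  [3, 4]

Each entry (A^⊗2)_ij equals the minimum over all length-2 walks i = v_0 → v_1 → … → v_2 = j of Σ_t A[v_t][v_{t+1}]. For example, for (i, j) = (0, 1) we minimise over 2 possible intermediate vertex sequences; the minimum is 6, attained along the walk 0 → 1 → 1.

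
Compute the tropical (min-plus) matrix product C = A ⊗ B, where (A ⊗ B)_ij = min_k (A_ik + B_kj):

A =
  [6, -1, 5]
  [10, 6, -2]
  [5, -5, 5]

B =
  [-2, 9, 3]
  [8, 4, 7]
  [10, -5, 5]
A ⊗ B =
  [4, 0, 6]
  [8, -7, 3]
  [3, -1, 2]

Apply the min-plus product entry-by-entry:
  C[0][0] = min over k of (A[0][0] + B[0][0] = 6 + -2 = 4, A[0][1] + B[1][0] = -1 + 8 = 7, A[0][2] + B[2][0] = 5 + 10 = 15) = 4 (attained at k = 0)
  C[0][1] = min over k of (A[0][0] + B[0][1] = 6 + 9 = 15, A[0][1] + B[1][1] = -1 + 4 = 3, A[0][2] + B[2][1] = 5 + -5 = 0) = 0 (attained at k = 2)
  C[0][2] = min over k of (A[0][0] + B[0][2] = 6 + 3 = 9, A[0][1] + B[1][2] = -1 + 7 = 6, A[0][2] + B[2][2] = 5 + 5 = 10) = 6 (attained at k = 1)
  C[1][0] = min over k of (A[1][0] + B[0][0] = 10 + -2 = 8, A[1][1] + B[1][0] = 6 + 8 = 14, A[1][2] + B[2][0] = -2 + 10 = 8) = 8 (attained at k = 0)
  C[1][1] = min over k of (A[1][0] + B[0][1] = 10 + 9 = 19, A[1][1] + B[1][1] = 6 + 4 = 10, A[1][2] + B[2][1] = -2 + -5 = -7) = -7 (attained at k = 2)
  C[1][2] = min over k of (A[1][0] + B[0][2] = 10 + 3 = 13, A[1][1] + B[1][2] = 6 + 7 = 13, A[1][2] + B[2][2] = -2 + 5 = 3) = 3 (attained at k = 2)
  C[2][0] = min over k of (A[2][0] + B[0][0] = 5 + -2 = 3, A[2][1] + B[1][0] = -5 + 8 = 3, A[2][2] + B[2][0] = 5 + 10 = 15) = 3 (attained at k = 0)
  C[2][1] = min over k of (A[2][0] + B[0][1] = 5 + 9 = 14, A[2][1] + B[1][1] = -5 + 4 = -1, A[2][2] + B[2][1] = 5 + -5 = 0) = -1 (attained at k = 1)
  C[2][2] = min over k of (A[2][0] + B[0][2] = 5 + 3 = 8, A[2][1] + B[1][2] = -5 + 7 = 2, A[2][2] + B[2][2] = 5 + 5 = 10) = 2 (attained at k = 1)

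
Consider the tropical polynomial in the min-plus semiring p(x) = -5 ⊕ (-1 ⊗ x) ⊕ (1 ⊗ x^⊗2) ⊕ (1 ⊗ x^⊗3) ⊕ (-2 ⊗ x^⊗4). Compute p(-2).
p(-2) = -10

A tropical monomial a ⊗ x^⊗i evaluates to a + i · x. Evaluating each term at x = -2:
  Term 0 contributes -5 + 0 · -2 = -5
  Term 1 contributes -1 + 1 · -2 = -3
  Term 2 contributes 1 + 2 · -2 = -3
  Term 3 contributes 1 + 3 · -2 = -5
  Term 4 contributes -2 + 4 · -2 = -10
p(-2) = ⊕ of these = min[-5, -3, -3, -5, -10] = -10.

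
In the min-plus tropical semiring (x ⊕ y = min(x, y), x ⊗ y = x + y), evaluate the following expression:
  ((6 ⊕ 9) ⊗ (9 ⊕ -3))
((6 ⊕ 9) ⊗ (9 ⊕ -3)) = 3

Expand innermost to outermost. Recall ⊕ takes the minimum of its arguments and ⊗ takes their sum. Working out the expression ((6 ⊕ 9) ⊗ (9 ⊕ -3)) gives 3.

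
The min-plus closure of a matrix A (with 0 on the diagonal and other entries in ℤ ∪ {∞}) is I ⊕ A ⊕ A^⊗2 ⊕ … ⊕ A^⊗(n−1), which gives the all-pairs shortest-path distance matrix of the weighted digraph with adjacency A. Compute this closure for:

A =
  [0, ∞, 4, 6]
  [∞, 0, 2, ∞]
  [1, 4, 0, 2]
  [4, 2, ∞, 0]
Closure =
  [0, 8, 4, 6]
  [3, 0, 2, 4]
  [1, 4, 0, 2]
  [4, 2, 4, 0]

This is the Floyd-Warshall all-pairs shortest-path computation. For each intermediate vertex k = 0, 1, …, 3, update dist[i][j] ← min(dist[i][j], dist[i][k] + dist[k][j]). The final matrix gives, for each (i, j), the minimum total weight of any directed path from i to j (possibly empty when i = j).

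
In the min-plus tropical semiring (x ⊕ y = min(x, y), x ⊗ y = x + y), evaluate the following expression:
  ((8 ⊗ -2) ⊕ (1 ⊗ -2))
((8 ⊗ -2) ⊕ (1 ⊗ -2)) = -1

Expand innermost to outermost. Recall ⊕ takes the minimum of its arguments and ⊗ takes their sum. Working out the expression ((8 ⊗ -2) ⊕ (1 ⊗ -2)) gives -1.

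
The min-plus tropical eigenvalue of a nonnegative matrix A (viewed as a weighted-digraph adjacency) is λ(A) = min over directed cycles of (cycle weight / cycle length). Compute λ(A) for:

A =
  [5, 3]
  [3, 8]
λ(A) = 3

Enumerate directed cycles and compute their means (weight / length). Sample:
  cycle 0 → 0: weight = 5, length = 1, mean = 5/1 ≈ 5.000
  cycle 1 → 1: weight = 8, length = 1, mean = 8/1 ≈ 8.000
  cycle 0 → 1 → 0: weight = 6, length = 2, mean = 6/2 ≈ 3.000
  cycle 1 → 0 → 1: weight = 6, length = 2, mean = 6/2 ≈ 3.000
Minimum mean = 3.000, attained e.g. along the cycle 0 → 1 → 0 with weight 6 and length 2. So λ(A) = 6/2 = 3.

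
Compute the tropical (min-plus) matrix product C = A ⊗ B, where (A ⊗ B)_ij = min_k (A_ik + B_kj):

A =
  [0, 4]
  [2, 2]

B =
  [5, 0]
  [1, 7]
A ⊗ B =
  [5, 0]
  [3, 2]

Apply the min-plus product entry-by-entry:
  C[0][0] = min over k of (A[0][0] + B[0][0] = 0 + 5 = 5, A[0][1] + B[1][0] = 4 + 1 = 5) = 5 (attained at k = 0)
  C[0][1] = min over k of (A[0][0] + B[0][1] = 0 + 0 = 0, A[0][1] + B[1][1] = 4 + 7 = 11) = 0 (attained at k = 0)
  C[1][0] = min over k of (A[1][0] + B[0][0] = 2 + 5 = 7, A[1][1] + B[1][0] = 2 + 1 = 3) = 3 (attained at k = 1)
  C[1][1] = min over k of (A[1][0] + B[0][1] = 2 + 0 = 2, A[1][1] + B[1][1] = 2 + 7 = 9) = 2 (attained at k = 0)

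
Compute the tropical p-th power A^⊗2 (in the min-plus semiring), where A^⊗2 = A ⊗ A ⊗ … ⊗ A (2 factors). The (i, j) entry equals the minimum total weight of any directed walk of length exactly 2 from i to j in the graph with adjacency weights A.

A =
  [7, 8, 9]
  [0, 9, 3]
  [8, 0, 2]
A^⊗2 =
  [8, 9, 11]
  [7, 3, 5]
  [0, 2, 3]

Each entry (A^⊗2)_ij equals the minimum over all length-2 walks i = v_0 → v_1 → … → v_2 = j of Σ_t A[v_t][v_{t+1}]. For example, for (i, j) = (0, 2) we minimise over 3 possible intermediate vertex sequences; the minimum is 11, attained along the walk 0 → 1 → 2.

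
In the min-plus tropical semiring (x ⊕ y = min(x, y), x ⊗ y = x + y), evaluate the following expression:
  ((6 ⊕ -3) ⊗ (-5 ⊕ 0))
((6 ⊕ -3) ⊗ (-5 ⊕ 0)) = -8

Expand innermost to outermost. Recall ⊕ takes the minimum of its arguments and ⊗ takes their sum. Working out the expression ((6 ⊕ -3) ⊗ (-5 ⊕ 0)) gives -8.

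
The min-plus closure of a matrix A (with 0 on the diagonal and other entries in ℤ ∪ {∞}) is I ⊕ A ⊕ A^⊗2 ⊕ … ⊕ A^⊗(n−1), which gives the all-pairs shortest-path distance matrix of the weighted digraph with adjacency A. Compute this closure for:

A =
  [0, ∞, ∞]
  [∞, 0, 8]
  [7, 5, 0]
Closure =
  [0, ∞, ∞]
  [15, 0, 8]
  [7, 5, 0]

This is the Floyd-Warshall all-pairs shortest-path computation. For each intermediate vertex k = 0, 1, …, 2, update dist[i][j] ← min(dist[i][j], dist[i][k] + dist[k][j]). The final matrix gives, for each (i, j), the minimum total weight of any directed path from i to j (possibly empty when i = j).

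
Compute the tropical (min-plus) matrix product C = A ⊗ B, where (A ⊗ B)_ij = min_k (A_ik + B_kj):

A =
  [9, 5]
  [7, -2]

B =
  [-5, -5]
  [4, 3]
A ⊗ B =
  [4, 4]
  [2, 1]

Apply the min-plus product entry-by-entry:
  C[0][0] = min over k of (A[0][0] + B[0][0] = 9 + -5 = 4, A[0][1] + B[1][0] = 5 + 4 = 9) = 4 (attained at k = 0)
  C[0][1] = min over k of (A[0][0] + B[0][1] = 9 + -5 = 4, A[0][1] + B[1][1] = 5 + 3 = 8) = 4 (attained at k = 0)
  C[1][0] = min over k of (A[1][0] + B[0][0] = 7 + -5 = 2, A[1][1] + B[1][0] = -2 + 4 = 2) = 2 (attained at k = 0)
  C[1][1] = min over k of (A[1][0] + B[0][1] = 7 + -5 = 2, A[1][1] + B[1][1] = -2 + 3 = 1) = 1 (attained at k = 1)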